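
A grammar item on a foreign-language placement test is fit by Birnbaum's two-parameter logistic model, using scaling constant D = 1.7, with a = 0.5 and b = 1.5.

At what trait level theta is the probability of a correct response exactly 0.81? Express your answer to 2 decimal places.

P(theta) = 1 / (1 + exp(−D·a(theta − b)))
logit = ln(0.8100/0.1900) = 1.4500
theta = b + logit/(1.7·a) = 1.5 + 1.4500/0.8500 = 3.2059

3.21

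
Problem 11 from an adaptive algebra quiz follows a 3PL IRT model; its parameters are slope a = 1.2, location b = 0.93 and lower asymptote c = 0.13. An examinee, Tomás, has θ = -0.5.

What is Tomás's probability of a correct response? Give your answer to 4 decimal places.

0.2626

P(θ) = c + (1 − c) · 1 / (1 + exp(−a(θ − b)))
Exponent: 1.2 × (-0.5 − 0.93) = -1.7160
1/(1 + e^{1.7160}) = 0.1524
P = 0.13 + 0.87 × 0.1524 = 0.2626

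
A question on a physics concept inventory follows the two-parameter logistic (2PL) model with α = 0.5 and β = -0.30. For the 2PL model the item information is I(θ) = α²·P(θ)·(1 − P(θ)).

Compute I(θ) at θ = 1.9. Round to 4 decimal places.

0.0468

P = 1/(1+e^{-1.1000}) = 0.7503
P(1−P) = 0.7503 × 0.2497 = 0.1874
I = α² × P(1−P) = 0.5² × 0.1874 = 0.04684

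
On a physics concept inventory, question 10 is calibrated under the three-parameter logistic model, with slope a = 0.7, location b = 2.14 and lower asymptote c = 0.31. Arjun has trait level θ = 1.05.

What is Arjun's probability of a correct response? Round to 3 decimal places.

0.529

P(θ) = c + (1 − c) · 1 / (1 + exp(−a(θ − b)))
Exponent: 0.7 × (1.05 − 2.14) = -0.7630
1/(1 + e^{0.7630}) = 0.3180
P = 0.31 + 0.69 × 0.3180 = 0.5294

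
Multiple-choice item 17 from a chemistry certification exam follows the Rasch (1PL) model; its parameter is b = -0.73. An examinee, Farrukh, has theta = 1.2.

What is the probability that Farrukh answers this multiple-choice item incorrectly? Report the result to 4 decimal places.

0.1268

P(theta) = 1 / (1 + exp(−(theta − b)))
Exponent: (1.2 − (-0.73)) = 1.9300
1/(1 + e^{-1.9300}) = 0.8732
P = 0.8732
P(incorrect) = 1 − 0.8732 = 0.1268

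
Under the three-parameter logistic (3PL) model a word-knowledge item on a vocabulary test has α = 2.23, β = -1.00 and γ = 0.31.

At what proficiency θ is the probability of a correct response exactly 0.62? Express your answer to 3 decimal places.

-1.091

P(θ) = γ + (1 − γ) · 1 / (1 + exp(−α(θ − β)))
Remove guessing floor: (0.62 − 0.31)/(1 − 0.31) = 0.4493
logit = ln(0.4493/0.5507) = -0.2036
θ = β + logit/(α) = -1.00 + (-0.2036)/2.2300 = -1.0913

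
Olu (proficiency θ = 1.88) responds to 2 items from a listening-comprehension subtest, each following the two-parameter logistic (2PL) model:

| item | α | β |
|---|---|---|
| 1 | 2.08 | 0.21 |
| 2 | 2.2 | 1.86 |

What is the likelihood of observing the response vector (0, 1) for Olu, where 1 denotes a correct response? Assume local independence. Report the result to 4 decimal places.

P(θ) = 1 / (1 + exp(−α(θ − β)))
P_1 = 1/(1+e^{-3.4736}) = 0.9699
P_2 = 1/(1+e^{-0.0440}) = 0.5110
L = (1−P_1) × P_2 = 0.0301 × 0.5110 = 0.01537

0.0154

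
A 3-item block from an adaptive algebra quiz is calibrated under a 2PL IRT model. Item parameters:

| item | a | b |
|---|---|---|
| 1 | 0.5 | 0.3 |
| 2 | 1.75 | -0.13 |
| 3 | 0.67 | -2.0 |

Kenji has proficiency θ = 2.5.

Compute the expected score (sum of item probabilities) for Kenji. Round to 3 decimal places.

2.694

P(θ) = 1 / (1 + exp(−a(θ − b)))
P_1 = 1/(1+e^{-1.1000}) = 0.7503
P_2 = 1/(1+e^{-4.6025}) = 0.9901
P_3 = 1/(1+e^{-3.0150}) = 0.9532
E[score] = 0.7503 + 0.9901 + 0.9532 = 2.6936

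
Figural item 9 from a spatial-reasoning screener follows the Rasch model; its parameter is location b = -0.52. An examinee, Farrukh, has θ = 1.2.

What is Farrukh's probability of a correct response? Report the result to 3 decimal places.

P(θ) = 1 / (1 + exp(−(θ − b)))
Exponent: (1.2 − (-0.52)) = 1.7200
1/(1 + e^{-1.7200}) = 0.8481
P = 0.8481

0.848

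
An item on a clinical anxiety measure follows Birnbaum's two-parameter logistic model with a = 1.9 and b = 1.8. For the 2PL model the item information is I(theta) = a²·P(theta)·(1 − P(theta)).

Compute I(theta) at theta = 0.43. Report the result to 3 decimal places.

P = 1/(1+e^{2.6030}) = 0.0689
P(1−P) = 0.0689 × 0.9311 = 0.0642
I = a² × P(1−P) = 1.9² × 0.0642 = 0.23173

0.232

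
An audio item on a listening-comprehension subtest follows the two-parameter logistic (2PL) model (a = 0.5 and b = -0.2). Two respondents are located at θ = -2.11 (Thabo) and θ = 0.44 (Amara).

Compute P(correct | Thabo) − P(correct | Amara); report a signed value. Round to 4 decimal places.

-0.3014

P(θ) = 1 / (1 + exp(−a(θ − b)))
P(Thabo) = 0.2779  [exponent -0.9550]
P(Amara) = 0.5793  [exponent 0.3200]
Difference = 0.2779 − 0.5793 = -0.3014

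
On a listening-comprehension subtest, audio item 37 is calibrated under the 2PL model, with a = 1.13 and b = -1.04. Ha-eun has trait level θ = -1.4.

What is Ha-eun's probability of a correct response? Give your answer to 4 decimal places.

P(θ) = 1 / (1 + exp(−a(θ − b)))
Exponent: 1.13 × (-1.4 − (-1.04)) = -0.4068
1/(1 + e^{0.4068}) = 0.3997

0.3997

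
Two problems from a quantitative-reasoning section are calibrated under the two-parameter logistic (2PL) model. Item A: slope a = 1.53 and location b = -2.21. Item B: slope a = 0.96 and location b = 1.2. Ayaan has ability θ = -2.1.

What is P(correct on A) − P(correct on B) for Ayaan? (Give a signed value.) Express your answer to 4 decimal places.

P(θ) = 1 / (1 + exp(−a(θ − b)))
P_A = 0.5420
P_B = 0.0404
P_A − P_B = 0.5016

0.5016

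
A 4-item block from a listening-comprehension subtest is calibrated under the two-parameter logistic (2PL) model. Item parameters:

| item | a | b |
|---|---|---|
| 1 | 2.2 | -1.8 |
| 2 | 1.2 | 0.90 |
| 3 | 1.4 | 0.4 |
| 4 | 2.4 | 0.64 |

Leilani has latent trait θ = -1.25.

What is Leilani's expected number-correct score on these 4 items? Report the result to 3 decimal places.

P(θ) = 1 / (1 + exp(−a(θ − b)))
P_1 = 1/(1+e^{-1.2100}) = 0.7703
P_2 = 1/(1+e^{2.5800}) = 0.0704
P_3 = 1/(1+e^{2.3100}) = 0.0903
P_4 = 1/(1+e^{4.5360}) = 0.0106
E[score] = 0.7703 + 0.0704 + 0.0903 + 0.0106 = 0.9416

0.942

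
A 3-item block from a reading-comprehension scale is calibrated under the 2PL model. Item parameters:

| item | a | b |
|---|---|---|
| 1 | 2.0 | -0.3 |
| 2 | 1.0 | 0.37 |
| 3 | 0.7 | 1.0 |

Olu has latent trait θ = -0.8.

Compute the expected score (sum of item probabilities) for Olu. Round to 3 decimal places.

0.727

P(θ) = 1 / (1 + exp(−a(θ − b)))
P_1 = 1/(1+e^{1.0000}) = 0.2689
P_2 = 1/(1+e^{1.1700}) = 0.2369
P_3 = 1/(1+e^{1.2600}) = 0.2210
E[score] = 0.2689 + 0.2369 + 0.2210 = 0.7268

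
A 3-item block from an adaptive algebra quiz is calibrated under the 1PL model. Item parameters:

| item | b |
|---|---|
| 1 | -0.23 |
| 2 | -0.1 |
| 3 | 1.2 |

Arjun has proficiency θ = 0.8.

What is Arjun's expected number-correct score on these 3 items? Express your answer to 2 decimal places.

P(θ) = 1 / (1 + exp(−(θ − b)))
P_1 = 1/(1+e^{-1.0300}) = 0.7369
P_2 = 1/(1+e^{-0.9000}) = 0.7109
P_3 = 1/(1+e^{0.4000}) = 0.4013
E[score] = 0.7369 + 0.7109 + 0.4013 = 1.8492

1.85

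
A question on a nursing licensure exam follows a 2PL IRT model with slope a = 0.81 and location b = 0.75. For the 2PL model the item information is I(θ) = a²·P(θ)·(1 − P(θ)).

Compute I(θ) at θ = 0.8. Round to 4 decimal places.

0.1640

P = 1/(1+e^{-0.0405}) = 0.5101
P(1−P) = 0.5101 × 0.4899 = 0.2499
I = a² × P(1−P) = 0.81² × 0.2499 = 0.16396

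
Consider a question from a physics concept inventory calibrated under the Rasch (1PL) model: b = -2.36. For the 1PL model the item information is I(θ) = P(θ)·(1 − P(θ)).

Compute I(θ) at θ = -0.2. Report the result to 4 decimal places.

0.0927

P = 1/(1+e^{-2.1600}) = 0.8966
P(1−P) = 0.8966 × 0.1034 = 0.0927
I = P(1−P) = 0.09271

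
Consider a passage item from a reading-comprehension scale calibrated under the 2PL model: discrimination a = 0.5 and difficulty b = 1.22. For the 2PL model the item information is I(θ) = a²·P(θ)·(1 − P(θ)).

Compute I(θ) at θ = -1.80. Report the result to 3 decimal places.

0.037

P = 1/(1+e^{1.5100}) = 0.1809
P(1−P) = 0.1809 × 0.8191 = 0.1482
I = a² × P(1−P) = 0.5² × 0.1482 = 0.03705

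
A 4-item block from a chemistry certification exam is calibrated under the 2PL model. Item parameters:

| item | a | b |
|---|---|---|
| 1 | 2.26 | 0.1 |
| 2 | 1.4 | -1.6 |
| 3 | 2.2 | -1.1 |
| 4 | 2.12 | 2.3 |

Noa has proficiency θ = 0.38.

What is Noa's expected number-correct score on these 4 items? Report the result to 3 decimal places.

2.574

P(θ) = 1 / (1 + exp(−a(θ − b)))
P_1 = 1/(1+e^{-0.6328}) = 0.6531
P_2 = 1/(1+e^{-2.7720}) = 0.9411
P_3 = 1/(1+e^{-3.2560}) = 0.9629
P_4 = 1/(1+e^{4.0704}) = 0.0168
E[score] = 0.6531 + 0.9411 + 0.9629 + 0.0168 = 2.5739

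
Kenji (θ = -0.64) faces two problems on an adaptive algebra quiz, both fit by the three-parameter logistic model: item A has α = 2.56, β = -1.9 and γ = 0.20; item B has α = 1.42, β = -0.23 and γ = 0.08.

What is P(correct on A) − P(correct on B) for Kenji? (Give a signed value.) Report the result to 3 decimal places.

P(θ) = γ + (1 − γ) · 1 / (1 + exp(−α(θ − β)))
P_A = 0.9694
P_B = 0.4098
P_A − P_B = 0.5597

0.560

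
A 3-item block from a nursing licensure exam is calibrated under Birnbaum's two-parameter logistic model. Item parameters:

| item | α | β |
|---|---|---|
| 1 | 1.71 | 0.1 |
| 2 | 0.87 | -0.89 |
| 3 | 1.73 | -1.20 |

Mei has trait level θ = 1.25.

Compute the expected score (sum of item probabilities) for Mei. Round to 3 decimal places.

2.729

P(θ) = 1 / (1 + exp(−α(θ − β)))
P_1 = 1/(1+e^{-1.9665}) = 0.8772
P_2 = 1/(1+e^{-1.8618}) = 0.8655
P_3 = 1/(1+e^{-4.2385}) = 0.9858
E[score] = 0.8772 + 0.8655 + 0.9858 = 2.7285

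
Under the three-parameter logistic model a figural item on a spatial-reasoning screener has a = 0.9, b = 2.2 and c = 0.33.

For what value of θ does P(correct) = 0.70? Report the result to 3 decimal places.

P(θ) = c + (1 − c) · 1 / (1 + exp(−a(θ − b)))
Remove guessing floor: (0.70 − 0.33)/(1 − 0.33) = 0.5522
logit = ln(0.5522/0.4478) = 0.2097
θ = b + logit/(a) = 2.2 + 0.2097/0.9000 = 2.4330

2.433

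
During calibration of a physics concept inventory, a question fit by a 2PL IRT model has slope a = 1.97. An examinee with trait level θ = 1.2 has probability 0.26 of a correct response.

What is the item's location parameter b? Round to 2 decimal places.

1.73

P(θ) = 1 / (1 + exp(−a(θ − b)))
logit(0.26) = ln(0.26/0.74) = -1.0460
b = θ − logit/(a) = 1.2 − (-1.0460)/1.9700 = 1.7309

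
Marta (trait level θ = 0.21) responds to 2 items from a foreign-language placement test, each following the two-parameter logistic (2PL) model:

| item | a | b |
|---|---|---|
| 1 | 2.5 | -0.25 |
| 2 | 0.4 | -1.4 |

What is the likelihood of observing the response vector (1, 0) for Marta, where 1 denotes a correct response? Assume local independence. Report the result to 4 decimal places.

0.2615

P(θ) = 1 / (1 + exp(−a(θ − b)))
P_1 = 1/(1+e^{-1.1500}) = 0.7595
P_2 = 1/(1+e^{-0.6440}) = 0.6557
L = P_1 × (1−P_2) = 0.7595 × 0.3443 = 0.26153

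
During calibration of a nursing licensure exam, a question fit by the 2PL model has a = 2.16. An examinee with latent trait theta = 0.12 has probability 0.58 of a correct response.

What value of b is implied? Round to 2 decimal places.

-0.03

P(theta) = 1 / (1 + exp(−a(theta − b)))
logit(0.58) = ln(0.58/0.42) = 0.3228
b = theta − logit/(a) = 0.12 − 0.3228/2.1600 = -0.0294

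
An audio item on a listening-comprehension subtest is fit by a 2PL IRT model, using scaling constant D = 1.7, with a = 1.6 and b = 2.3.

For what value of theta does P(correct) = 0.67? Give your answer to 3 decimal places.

P(theta) = 1 / (1 + exp(−D·a(theta − b)))
logit = ln(0.6700/0.3300) = 0.7082
theta = b + logit/(1.7·a) = 2.3 + 0.7082/2.7200 = 2.5604

2.560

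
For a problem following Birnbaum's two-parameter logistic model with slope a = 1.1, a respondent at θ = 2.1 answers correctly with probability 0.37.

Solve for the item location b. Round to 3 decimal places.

2.584

P(θ) = 1 / (1 + exp(−a(θ − b)))
logit(0.37) = ln(0.37/0.63) = -0.5322
b = θ − logit/(a) = 2.1 − (-0.5322)/1.1000 = 2.5838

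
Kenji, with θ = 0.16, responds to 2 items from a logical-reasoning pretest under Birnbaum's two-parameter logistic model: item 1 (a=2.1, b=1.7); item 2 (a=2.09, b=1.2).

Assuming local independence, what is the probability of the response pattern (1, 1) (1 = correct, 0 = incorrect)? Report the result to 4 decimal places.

P(θ) = 1 / (1 + exp(−a(θ − b)))
P_1 = 1/(1+e^{3.2340}) = 0.0379
P_2 = 1/(1+e^{2.1736}) = 0.1021
L = P_1 × P_2 = 0.0379 × 0.1021 = 0.00387

0.0039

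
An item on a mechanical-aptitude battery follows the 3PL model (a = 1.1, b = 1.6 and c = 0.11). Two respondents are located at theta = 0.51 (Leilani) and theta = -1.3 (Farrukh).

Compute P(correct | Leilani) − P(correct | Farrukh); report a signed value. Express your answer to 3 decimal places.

0.171

P(theta) = c + (1 − c) · 1 / (1 + exp(−a(theta − b)))
P(Leilani) = 0.3162  [exponent -1.1990]
P(Farrukh) = 0.1452  [exponent -3.1900]
Difference = 0.3162 − 0.1452 = 0.1710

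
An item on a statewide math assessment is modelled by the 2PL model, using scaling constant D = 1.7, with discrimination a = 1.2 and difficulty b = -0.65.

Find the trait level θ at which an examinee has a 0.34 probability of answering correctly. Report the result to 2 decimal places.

-0.98

P(θ) = 1 / (1 + exp(−D·a(θ − b)))
logit = ln(0.3400/0.6600) = -0.6633
θ = b + logit/(1.7·a) = -0.65 + (-0.6633)/2.0400 = -0.9751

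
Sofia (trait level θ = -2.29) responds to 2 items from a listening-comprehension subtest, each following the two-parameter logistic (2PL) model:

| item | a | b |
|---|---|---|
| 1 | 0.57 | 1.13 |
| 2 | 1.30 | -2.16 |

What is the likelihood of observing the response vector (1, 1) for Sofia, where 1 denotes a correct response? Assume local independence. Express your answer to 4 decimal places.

P(θ) = 1 / (1 + exp(−a(θ − b)))
P_1 = 1/(1+e^{1.9494}) = 0.1246
P_2 = 1/(1+e^{0.1690}) = 0.4579
L = P_1 × P_2 = 0.1246 × 0.4579 = 0.05706

0.0571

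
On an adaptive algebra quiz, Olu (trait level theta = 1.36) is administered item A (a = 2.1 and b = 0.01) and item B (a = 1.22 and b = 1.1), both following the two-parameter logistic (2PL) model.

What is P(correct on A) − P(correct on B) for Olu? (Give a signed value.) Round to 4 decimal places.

0.3659

P(theta) = 1 / (1 + exp(−a(theta − b)))
P_A = 0.9445
P_B = 0.5786
P_A − P_B = 0.3659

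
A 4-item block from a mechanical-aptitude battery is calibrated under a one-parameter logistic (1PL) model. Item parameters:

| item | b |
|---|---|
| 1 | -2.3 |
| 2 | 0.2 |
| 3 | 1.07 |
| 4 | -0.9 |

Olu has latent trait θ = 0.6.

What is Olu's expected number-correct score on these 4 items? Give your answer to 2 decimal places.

P(θ) = 1 / (1 + exp(−(θ − b)))
P_1 = 1/(1+e^{-2.9000}) = 0.9478
P_2 = 1/(1+e^{-0.4000}) = 0.5987
P_3 = 1/(1+e^{0.4700}) = 0.3846
P_4 = 1/(1+e^{-1.5000}) = 0.8176
E[score] = 0.9478 + 0.5987 + 0.3846 + 0.8176 = 2.7487

2.75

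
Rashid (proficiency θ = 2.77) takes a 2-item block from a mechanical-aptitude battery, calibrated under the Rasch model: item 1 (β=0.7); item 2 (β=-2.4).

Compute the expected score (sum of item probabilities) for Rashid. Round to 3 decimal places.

P(θ) = 1 / (1 + exp(−(θ − β)))
P_1 = 1/(1+e^{-2.0700}) = 0.8880
P_2 = 1/(1+e^{-5.1700}) = 0.9943
E[score] = 0.8880 + 0.9943 = 1.8823

1.882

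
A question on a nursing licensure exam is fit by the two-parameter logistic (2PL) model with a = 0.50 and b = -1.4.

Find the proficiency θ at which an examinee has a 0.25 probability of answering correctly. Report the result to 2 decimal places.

-3.60

P(θ) = 1 / (1 + exp(−a(θ − b)))
logit = ln(0.2500/0.7500) = -1.0986
θ = b + logit/(a) = -1.4 + (-1.0986)/0.5000 = -3.5972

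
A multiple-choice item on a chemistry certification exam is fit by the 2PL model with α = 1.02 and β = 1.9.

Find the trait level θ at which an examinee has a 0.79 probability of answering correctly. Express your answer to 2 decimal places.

3.20

P(θ) = 1 / (1 + exp(−α(θ − β)))
logit = ln(0.7900/0.2100) = 1.3249
θ = β + logit/(α) = 1.9 + 1.3249/1.0200 = 3.1989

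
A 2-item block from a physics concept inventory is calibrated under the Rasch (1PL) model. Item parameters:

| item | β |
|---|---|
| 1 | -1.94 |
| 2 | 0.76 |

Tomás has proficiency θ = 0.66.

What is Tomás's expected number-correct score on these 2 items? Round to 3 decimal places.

P(θ) = 1 / (1 + exp(−(θ − β)))
P_1 = 1/(1+e^{-2.6000}) = 0.9309
P_2 = 1/(1+e^{0.1000}) = 0.4750
E[score] = 0.9309 + 0.4750 = 1.4059

1.406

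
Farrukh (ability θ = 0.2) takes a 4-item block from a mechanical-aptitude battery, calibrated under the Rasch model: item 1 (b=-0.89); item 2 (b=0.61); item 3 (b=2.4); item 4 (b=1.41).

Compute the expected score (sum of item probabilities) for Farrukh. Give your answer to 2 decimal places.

P(θ) = 1 / (1 + exp(−(θ − b)))
P_1 = 1/(1+e^{-1.0900}) = 0.7484
P_2 = 1/(1+e^{0.4100}) = 0.3989
P_3 = 1/(1+e^{2.2000}) = 0.0998
P_4 = 1/(1+e^{1.2100}) = 0.2297
E[score] = 0.7484 + 0.3989 + 0.0998 + 0.2297 = 1.4767

1.48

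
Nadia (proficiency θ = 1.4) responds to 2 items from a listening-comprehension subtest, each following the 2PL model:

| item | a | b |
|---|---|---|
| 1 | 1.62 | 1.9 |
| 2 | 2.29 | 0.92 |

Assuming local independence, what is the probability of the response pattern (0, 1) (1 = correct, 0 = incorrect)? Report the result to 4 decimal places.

P(θ) = 1 / (1 + exp(−a(θ − b)))
P_1 = 1/(1+e^{0.8100}) = 0.3079
P_2 = 1/(1+e^{-1.0992}) = 0.7501
L = (1−P_1) × P_2 = 0.6921 × 0.7501 = 0.51916

0.5192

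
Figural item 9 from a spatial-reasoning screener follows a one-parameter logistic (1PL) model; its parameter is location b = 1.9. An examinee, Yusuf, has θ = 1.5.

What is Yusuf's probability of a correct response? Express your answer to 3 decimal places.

0.401

P(θ) = 1 / (1 + exp(−(θ − b)))
Exponent: (1.5 − 1.9) = -0.4000
1/(1 + e^{0.4000}) = 0.4013
P = 0.4013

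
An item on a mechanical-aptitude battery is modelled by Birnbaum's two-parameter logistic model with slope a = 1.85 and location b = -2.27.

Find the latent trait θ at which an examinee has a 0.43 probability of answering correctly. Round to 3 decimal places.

P(θ) = 1 / (1 + exp(−a(θ − b)))
logit = ln(0.4300/0.5700) = -0.2819
θ = b + logit/(a) = -2.27 + (-0.2819)/1.8500 = -2.4224

-2.422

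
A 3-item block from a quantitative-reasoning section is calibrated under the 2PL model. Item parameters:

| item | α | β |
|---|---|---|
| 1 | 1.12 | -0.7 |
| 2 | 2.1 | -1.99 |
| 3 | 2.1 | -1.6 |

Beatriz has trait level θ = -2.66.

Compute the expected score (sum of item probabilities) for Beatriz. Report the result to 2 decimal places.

P(θ) = 1 / (1 + exp(−α(θ − β)))
P_1 = 1/(1+e^{2.1952}) = 0.1002
P_2 = 1/(1+e^{1.4070}) = 0.1967
P_3 = 1/(1+e^{2.2260}) = 0.0974
E[score] = 0.1002 + 0.1967 + 0.0974 = 0.3943

0.39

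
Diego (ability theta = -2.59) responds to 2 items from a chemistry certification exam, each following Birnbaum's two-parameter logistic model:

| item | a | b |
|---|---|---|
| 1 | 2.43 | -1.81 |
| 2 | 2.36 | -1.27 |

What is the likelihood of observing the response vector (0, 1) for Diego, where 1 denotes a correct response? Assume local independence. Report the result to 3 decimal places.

0.037

P(theta) = 1 / (1 + exp(−a(theta − b)))
P_1 = 1/(1+e^{1.8954}) = 0.1306
P_2 = 1/(1+e^{3.1152}) = 0.0425
L = (1−P_1) × P_2 = 0.8694 × 0.0425 = 0.03693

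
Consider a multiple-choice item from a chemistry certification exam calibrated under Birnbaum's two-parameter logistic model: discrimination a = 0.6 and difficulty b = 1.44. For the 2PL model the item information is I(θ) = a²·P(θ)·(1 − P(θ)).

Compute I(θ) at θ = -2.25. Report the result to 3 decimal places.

P = 1/(1+e^{2.2140}) = 0.0985
P(1−P) = 0.0985 × 0.9015 = 0.0888
I = a² × P(1−P) = 0.6² × 0.0888 = 0.03197

0.032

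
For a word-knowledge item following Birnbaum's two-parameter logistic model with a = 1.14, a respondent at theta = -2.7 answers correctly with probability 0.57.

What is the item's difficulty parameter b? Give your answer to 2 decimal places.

P(theta) = 1 / (1 + exp(−a(theta − b)))
logit(0.57) = ln(0.57/0.43) = 0.2819
b = theta − logit/(a) = -2.7 − 0.2819/1.1400 = -2.9472

-2.95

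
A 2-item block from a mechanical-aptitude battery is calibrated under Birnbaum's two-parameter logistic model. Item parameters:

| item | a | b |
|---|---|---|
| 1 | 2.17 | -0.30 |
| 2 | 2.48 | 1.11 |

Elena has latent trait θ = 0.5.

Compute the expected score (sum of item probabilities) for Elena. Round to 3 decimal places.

P(θ) = 1 / (1 + exp(−a(θ − b)))
P_1 = 1/(1+e^{-1.7360}) = 0.8502
P_2 = 1/(1+e^{1.5128}) = 0.1805
E[score] = 0.8502 + 0.1805 = 1.0307

1.031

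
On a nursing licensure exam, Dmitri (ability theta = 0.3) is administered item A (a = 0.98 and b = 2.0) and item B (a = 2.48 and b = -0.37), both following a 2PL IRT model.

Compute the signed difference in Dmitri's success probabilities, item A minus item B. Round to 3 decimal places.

-0.681

P(theta) = 1 / (1 + exp(−a(theta − b)))
P_A = 0.1590
P_B = 0.8405
P_A − P_B = -0.6815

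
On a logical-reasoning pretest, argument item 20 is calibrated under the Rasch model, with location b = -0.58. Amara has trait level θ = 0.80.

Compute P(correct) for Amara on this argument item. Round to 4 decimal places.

0.7990

P(θ) = 1 / (1 + exp(−(θ − b)))
Exponent: (0.80 − (-0.58)) = 1.3800
1/(1 + e^{-1.3800}) = 0.7990
P = 0.7990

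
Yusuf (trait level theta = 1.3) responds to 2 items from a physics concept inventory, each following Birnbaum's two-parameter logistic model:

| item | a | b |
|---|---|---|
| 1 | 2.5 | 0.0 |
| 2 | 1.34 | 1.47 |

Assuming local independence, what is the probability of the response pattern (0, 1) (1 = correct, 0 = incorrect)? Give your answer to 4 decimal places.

0.0165

P(theta) = 1 / (1 + exp(−a(theta − b)))
P_1 = 1/(1+e^{-3.2500}) = 0.9627
P_2 = 1/(1+e^{0.2278}) = 0.4433
L = (1−P_1) × P_2 = 0.0373 × 0.4433 = 0.01655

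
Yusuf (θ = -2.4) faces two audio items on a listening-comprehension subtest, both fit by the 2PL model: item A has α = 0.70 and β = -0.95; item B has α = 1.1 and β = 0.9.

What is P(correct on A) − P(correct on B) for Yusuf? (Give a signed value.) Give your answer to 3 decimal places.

P(θ) = 1 / (1 + exp(−α(θ − β)))
P_A = 0.2660
P_B = 0.0258
P_A − P_B = 0.2402

0.240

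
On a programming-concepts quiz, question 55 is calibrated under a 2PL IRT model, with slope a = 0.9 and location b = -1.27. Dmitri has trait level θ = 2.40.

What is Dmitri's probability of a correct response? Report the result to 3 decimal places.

0.965

P(θ) = 1 / (1 + exp(−a(θ − b)))
Exponent: 0.9 × (2.40 − (-1.27)) = 3.3030
1/(1 + e^{-3.3030}) = 0.9645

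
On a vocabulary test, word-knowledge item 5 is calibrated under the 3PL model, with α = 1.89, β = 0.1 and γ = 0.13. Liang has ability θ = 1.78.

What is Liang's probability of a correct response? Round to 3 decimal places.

P(θ) = γ + (1 − γ) · 1 / (1 + exp(−α(θ − β)))
Exponent: 1.89 × (1.78 − 0.1) = 3.1752
1/(1 + e^{-3.1752}) = 0.9599
P = 0.13 + 0.87 × 0.9599 = 0.9651

0.965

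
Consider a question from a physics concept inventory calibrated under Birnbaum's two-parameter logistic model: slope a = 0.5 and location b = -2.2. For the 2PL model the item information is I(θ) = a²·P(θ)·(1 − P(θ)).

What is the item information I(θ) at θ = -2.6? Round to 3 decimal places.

P = 1/(1+e^{0.2000}) = 0.4502
P(1−P) = 0.4502 × 0.5498 = 0.2475
I = a² × P(1−P) = 0.5² × 0.2475 = 0.06188

0.062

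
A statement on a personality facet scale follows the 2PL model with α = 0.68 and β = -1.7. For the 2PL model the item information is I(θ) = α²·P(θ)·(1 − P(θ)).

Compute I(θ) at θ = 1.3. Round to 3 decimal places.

P = 1/(1+e^{-2.0400}) = 0.8849
P(1−P) = 0.8849 × 0.1151 = 0.1018
I = α² × P(1−P) = 0.68² × 0.1018 = 0.04708

0.047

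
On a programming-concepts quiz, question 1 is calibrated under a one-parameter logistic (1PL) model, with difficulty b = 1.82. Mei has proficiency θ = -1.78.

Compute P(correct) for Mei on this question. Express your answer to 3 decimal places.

P(θ) = 1 / (1 + exp(−(θ − b)))
Exponent: (-1.78 − 1.82) = -3.6000
1/(1 + e^{3.6000}) = 0.0266
P = 0.0266

0.027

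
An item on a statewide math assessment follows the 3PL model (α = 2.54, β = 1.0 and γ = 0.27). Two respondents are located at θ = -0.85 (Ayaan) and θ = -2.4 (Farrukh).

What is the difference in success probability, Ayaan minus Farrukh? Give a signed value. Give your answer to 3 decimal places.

P(θ) = γ + (1 − γ) · 1 / (1 + exp(−α(θ − β)))
P(Ayaan) = 0.2766  [exponent -4.6990]
P(Farrukh) = 0.2701  [exponent -8.6360]
Difference = 0.2766 − 0.2701 = 0.0065

0.006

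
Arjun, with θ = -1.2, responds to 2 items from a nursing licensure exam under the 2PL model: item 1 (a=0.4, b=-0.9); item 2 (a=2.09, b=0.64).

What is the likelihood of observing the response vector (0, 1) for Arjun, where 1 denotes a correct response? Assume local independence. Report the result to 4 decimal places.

0.0111

P(θ) = 1 / (1 + exp(−a(θ − b)))
P_1 = 1/(1+e^{0.1200}) = 0.4700
P_2 = 1/(1+e^{3.8456}) = 0.0209
L = (1−P_1) × P_2 = 0.5300 × 0.0209 = 0.01109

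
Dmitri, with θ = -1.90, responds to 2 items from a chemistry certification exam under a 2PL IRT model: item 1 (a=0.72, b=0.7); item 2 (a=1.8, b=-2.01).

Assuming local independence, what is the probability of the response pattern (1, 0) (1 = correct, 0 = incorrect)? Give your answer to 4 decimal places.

0.0601

P(θ) = 1 / (1 + exp(−a(θ − b)))
P_1 = 1/(1+e^{1.8720}) = 0.1333
P_2 = 1/(1+e^{-0.1980}) = 0.5493
L = P_1 × (1−P_2) = 0.1333 × 0.4507 = 0.06008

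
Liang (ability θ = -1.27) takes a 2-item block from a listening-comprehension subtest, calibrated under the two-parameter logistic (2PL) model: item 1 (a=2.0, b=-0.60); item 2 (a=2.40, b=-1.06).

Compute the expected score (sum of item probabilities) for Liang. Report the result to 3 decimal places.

P(θ) = 1 / (1 + exp(−a(θ − b)))
P_1 = 1/(1+e^{1.3400}) = 0.2075
P_2 = 1/(1+e^{0.5040}) = 0.3766
E[score] = 0.2075 + 0.3766 = 0.5841

0.584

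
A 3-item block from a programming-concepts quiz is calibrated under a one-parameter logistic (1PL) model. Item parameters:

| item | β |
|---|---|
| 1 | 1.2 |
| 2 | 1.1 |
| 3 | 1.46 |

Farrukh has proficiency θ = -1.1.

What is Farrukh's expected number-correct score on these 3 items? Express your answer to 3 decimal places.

0.263

P(θ) = 1 / (1 + exp(−(θ − β)))
P_1 = 1/(1+e^{2.3000}) = 0.0911
P_2 = 1/(1+e^{2.2000}) = 0.0998
P_3 = 1/(1+e^{2.5600}) = 0.0718
E[score] = 0.0911 + 0.0998 + 0.0718 = 0.2626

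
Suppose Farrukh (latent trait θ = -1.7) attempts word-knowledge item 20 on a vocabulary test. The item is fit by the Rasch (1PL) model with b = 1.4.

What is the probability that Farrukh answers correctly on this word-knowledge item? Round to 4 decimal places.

0.0431

P(θ) = 1 / (1 + exp(−(θ − b)))
Exponent: (-1.7 − 1.4) = -3.1000
1/(1 + e^{3.1000}) = 0.0431
P = 0.0431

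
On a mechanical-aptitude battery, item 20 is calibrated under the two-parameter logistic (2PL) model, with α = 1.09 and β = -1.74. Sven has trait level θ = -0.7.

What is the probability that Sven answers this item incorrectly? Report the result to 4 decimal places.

P(θ) = 1 / (1 + exp(−α(θ − β)))
Exponent: 1.09 × (-0.7 − (-1.74)) = 1.1336
1/(1 + e^{-1.1336}) = 0.7565
P(incorrect) = 1 − 0.7565 = 0.2435

0.2435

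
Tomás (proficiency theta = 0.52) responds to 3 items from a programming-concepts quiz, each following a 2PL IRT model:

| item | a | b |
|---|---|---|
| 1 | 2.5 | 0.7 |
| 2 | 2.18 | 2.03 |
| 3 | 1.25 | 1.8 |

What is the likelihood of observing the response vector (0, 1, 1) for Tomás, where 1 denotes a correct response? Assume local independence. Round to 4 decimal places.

P(theta) = 1 / (1 + exp(−a(theta − b)))
P_1 = 1/(1+e^{0.4500}) = 0.3894
P_2 = 1/(1+e^{3.2918}) = 0.0359
P_3 = 1/(1+e^{1.6000}) = 0.1680
L = (1−P_1) × P_2 × P_3 = 0.6106 × 0.0359 × 0.1680 = 0.00368

0.0037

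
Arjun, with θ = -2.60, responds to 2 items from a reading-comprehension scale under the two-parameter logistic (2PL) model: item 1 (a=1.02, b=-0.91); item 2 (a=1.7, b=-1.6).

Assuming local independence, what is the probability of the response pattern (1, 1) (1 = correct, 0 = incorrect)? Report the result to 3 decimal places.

P(θ) = 1 / (1 + exp(−a(θ − b)))
P_1 = 1/(1+e^{1.7238}) = 0.1514
P_2 = 1/(1+e^{1.7000}) = 0.1545
L = P_1 × P_2 = 0.1514 × 0.1545 = 0.02338

0.023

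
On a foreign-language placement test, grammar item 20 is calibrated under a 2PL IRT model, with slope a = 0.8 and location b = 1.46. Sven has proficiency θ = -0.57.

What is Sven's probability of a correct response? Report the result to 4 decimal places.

0.1647

P(θ) = 1 / (1 + exp(−a(θ − b)))
Exponent: 0.8 × (-0.57 − 1.46) = -1.6240
1/(1 + e^{1.6240}) = 0.1647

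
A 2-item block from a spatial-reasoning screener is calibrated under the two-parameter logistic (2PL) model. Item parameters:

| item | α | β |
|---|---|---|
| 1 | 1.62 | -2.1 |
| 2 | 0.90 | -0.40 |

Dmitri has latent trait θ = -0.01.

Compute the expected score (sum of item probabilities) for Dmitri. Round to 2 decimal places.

P(θ) = 1 / (1 + exp(−α(θ − β)))
P_1 = 1/(1+e^{-3.3858}) = 0.9673
P_2 = 1/(1+e^{-0.3510}) = 0.5869
E[score] = 0.9673 + 0.5869 = 1.5541

1.55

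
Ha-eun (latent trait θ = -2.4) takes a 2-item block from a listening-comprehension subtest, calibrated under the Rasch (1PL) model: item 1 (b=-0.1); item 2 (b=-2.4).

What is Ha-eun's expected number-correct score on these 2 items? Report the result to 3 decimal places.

0.591

P(θ) = 1 / (1 + exp(−(θ − b)))
P_1 = 1/(1+e^{2.3000}) = 0.0911
P_2 = 1/(1+e^{0.0000}) = 0.5000
E[score] = 0.0911 + 0.5000 = 0.5911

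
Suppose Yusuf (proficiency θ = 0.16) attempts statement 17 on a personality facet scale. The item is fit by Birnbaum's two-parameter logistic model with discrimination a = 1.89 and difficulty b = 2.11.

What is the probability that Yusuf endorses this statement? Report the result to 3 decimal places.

0.024

P(θ) = 1 / (1 + exp(−a(θ − b)))
Exponent: 1.89 × (0.16 − 2.11) = -3.6855
1/(1 + e^{3.6855}) = 0.0245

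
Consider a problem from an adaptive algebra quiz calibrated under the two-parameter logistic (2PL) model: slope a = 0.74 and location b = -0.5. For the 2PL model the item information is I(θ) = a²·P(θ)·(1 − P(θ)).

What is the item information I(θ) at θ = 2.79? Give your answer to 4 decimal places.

P = 1/(1+e^{-2.4346}) = 0.9194
P(1−P) = 0.9194 × 0.0806 = 0.0741
I = a² × P(1−P) = 0.74² × 0.0741 = 0.04057

0.0406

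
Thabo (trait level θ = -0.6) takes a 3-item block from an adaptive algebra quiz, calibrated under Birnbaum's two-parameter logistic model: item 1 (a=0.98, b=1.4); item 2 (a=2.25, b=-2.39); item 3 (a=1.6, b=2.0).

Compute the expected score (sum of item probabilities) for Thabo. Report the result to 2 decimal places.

1.12

P(θ) = 1 / (1 + exp(−a(θ − b)))
P_1 = 1/(1+e^{1.9600}) = 0.1235
P_2 = 1/(1+e^{-4.0275}) = 0.9825
P_3 = 1/(1+e^{4.1600}) = 0.0154
E[score] = 0.1235 + 0.9825 + 0.0154 = 1.1213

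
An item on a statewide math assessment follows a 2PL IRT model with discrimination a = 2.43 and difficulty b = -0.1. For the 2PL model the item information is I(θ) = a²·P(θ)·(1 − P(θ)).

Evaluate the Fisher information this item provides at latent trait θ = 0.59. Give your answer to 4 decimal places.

0.7837

P = 1/(1+e^{-1.6767}) = 0.8425
P(1−P) = 0.8425 × 0.1575 = 0.1327
I = a² × P(1−P) = 2.43² × 0.1327 = 0.78368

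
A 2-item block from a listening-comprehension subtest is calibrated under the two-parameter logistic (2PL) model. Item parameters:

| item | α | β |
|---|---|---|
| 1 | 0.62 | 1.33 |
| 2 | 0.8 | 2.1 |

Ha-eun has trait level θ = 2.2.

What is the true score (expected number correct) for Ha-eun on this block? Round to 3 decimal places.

1.152

P(θ) = 1 / (1 + exp(−α(θ − β)))
P_1 = 1/(1+e^{-0.5394}) = 0.6317
P_2 = 1/(1+e^{-0.0800}) = 0.5200
E[score] = 0.6317 + 0.5200 = 1.1517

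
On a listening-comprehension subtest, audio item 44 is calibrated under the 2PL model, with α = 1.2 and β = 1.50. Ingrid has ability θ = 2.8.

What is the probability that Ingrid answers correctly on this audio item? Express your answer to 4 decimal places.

P(θ) = 1 / (1 + exp(−α(θ − β)))
Exponent: 1.2 × (2.8 − 1.50) = 1.5600
1/(1 + e^{-1.5600}) = 0.8264

0.8264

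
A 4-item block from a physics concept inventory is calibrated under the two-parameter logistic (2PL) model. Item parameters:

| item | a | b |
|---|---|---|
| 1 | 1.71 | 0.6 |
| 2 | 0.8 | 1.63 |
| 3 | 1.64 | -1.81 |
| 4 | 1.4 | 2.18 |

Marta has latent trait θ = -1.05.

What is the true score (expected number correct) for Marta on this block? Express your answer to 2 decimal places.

0.95

P(θ) = 1 / (1 + exp(−a(θ − b)))
P_1 = 1/(1+e^{2.8215}) = 0.0562
P_2 = 1/(1+e^{2.1440}) = 0.1049
P_3 = 1/(1+e^{-1.2464}) = 0.7767
P_4 = 1/(1+e^{4.5220}) = 0.0108
E[score] = 0.0562 + 0.1049 + 0.7767 + 0.0108 = 0.9485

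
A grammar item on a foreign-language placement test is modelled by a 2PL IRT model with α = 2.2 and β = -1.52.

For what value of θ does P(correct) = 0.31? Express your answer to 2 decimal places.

-1.88

P(θ) = 1 / (1 + exp(−α(θ − β)))
logit = ln(0.3100/0.6900) = -0.8001
θ = β + logit/(α) = -1.52 + (-0.8001)/2.2000 = -1.8837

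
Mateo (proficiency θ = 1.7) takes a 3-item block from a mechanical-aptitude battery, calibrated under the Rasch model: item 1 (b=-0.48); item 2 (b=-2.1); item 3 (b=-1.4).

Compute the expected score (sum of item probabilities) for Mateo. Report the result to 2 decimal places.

P(θ) = 1 / (1 + exp(−(θ − b)))
P_1 = 1/(1+e^{-2.1800}) = 0.8984
P_2 = 1/(1+e^{-3.8000}) = 0.9781
P_3 = 1/(1+e^{-3.1000}) = 0.9569
E[score] = 0.8984 + 0.9781 + 0.9569 = 2.8335

2.83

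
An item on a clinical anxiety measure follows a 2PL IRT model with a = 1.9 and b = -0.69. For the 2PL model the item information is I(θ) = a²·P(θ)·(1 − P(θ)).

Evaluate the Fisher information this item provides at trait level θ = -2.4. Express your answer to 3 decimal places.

0.130

P = 1/(1+e^{3.2490}) = 0.0374
P(1−P) = 0.0374 × 0.9626 = 0.0360
I = a² × P(1−P) = 1.9² × 0.0360 = 0.12984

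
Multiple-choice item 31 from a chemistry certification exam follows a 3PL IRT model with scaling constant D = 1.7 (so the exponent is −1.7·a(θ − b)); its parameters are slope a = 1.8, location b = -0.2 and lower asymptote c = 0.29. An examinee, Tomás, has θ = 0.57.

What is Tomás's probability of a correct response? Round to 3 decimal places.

P(θ) = c + (1 − c) · 1 / (1 + exp(−D·a(θ − b)))
Exponent: 1.7 × 1.8 × (0.57 − (-0.2)) = 2.3562
1/(1 + e^{-2.3562}) = 0.9134
P = 0.29 + 0.71 × 0.9134 = 0.9385

0.939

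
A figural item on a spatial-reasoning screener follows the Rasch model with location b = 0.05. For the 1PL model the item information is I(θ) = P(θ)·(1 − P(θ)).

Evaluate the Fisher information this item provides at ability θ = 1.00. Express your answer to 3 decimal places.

P = 1/(1+e^{-0.9500}) = 0.7211
P(1−P) = 0.7211 × 0.2789 = 0.2011
I = P(1−P) = 0.20111

0.201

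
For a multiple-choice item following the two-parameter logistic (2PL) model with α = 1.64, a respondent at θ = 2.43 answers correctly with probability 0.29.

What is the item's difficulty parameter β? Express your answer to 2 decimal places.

2.98

P(θ) = 1 / (1 + exp(−α(θ − β)))
logit(0.29) = ln(0.29/0.71) = -0.8954
β = θ − logit/(α) = 2.43 − (-0.8954)/1.6400 = 2.9760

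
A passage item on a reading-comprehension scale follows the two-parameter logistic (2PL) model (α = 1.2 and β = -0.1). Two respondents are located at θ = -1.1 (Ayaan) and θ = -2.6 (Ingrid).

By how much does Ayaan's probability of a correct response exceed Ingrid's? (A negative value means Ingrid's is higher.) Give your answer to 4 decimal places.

P(θ) = 1 / (1 + exp(−α(θ − β)))
P(Ayaan) = 0.2315  [exponent -1.2000]
P(Ingrid) = 0.0474  [exponent -3.0000]
Difference = 0.2315 − 0.0474 = 0.1840

0.1840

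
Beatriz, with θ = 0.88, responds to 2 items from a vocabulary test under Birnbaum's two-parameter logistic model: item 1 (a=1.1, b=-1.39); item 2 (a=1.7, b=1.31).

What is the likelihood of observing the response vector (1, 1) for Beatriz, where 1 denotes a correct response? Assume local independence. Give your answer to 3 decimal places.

P(θ) = 1 / (1 + exp(−a(θ − b)))
P_1 = 1/(1+e^{-2.4970}) = 0.9239
P_2 = 1/(1+e^{0.7310}) = 0.3250
L = P_1 × P_2 = 0.9239 × 0.3250 = 0.30025

0.300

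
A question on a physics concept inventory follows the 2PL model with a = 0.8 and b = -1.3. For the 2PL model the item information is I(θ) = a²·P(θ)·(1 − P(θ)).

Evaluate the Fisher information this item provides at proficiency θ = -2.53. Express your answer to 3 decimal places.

P = 1/(1+e^{0.9840}) = 0.2721
P(1−P) = 0.2721 × 0.7279 = 0.1981
I = a² × P(1−P) = 0.8² × 0.1981 = 0.12676

0.127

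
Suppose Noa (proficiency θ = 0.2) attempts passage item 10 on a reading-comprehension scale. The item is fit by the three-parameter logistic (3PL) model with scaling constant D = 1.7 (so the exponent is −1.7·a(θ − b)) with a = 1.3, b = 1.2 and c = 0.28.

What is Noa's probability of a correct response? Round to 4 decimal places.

P(θ) = c + (1 − c) · 1 / (1 + exp(−D·a(θ − b)))
Exponent: 1.7 × 1.3 × (0.2 − 1.2) = -2.2100
1/(1 + e^{2.2100}) = 0.0989
P = 0.28 + 0.72 × 0.0989 = 0.3512

0.3512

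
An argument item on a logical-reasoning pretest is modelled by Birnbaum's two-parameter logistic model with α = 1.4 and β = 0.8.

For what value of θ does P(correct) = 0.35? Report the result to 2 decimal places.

P(θ) = 1 / (1 + exp(−α(θ − β)))
logit = ln(0.3500/0.6500) = -0.6190
θ = β + logit/(α) = 0.8 + (-0.6190)/1.4000 = 0.3578

0.36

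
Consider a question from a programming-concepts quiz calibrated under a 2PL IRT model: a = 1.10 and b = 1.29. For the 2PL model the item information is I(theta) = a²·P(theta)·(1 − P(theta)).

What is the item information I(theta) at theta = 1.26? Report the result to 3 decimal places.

P = 1/(1+e^{0.0330}) = 0.4918
P(1−P) = 0.4918 × 0.5082 = 0.2499
I = a² × P(1−P) = 1.10² × 0.2499 = 0.30242

0.302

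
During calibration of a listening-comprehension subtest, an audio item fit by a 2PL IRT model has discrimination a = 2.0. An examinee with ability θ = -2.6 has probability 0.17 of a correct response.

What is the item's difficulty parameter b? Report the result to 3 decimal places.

P(θ) = 1 / (1 + exp(−a(θ − b)))
logit(0.17) = ln(0.17/0.83) = -1.5856
b = θ − logit/(a) = -2.6 − (-1.5856)/2.0000 = -1.8072

-1.807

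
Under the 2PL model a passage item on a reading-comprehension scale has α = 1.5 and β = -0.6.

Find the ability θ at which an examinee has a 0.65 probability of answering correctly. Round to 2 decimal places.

-0.19

P(θ) = 1 / (1 + exp(−α(θ − β)))
logit = ln(0.6500/0.3500) = 0.6190
θ = β + logit/(α) = -0.6 + 0.6190/1.5000 = -0.1873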